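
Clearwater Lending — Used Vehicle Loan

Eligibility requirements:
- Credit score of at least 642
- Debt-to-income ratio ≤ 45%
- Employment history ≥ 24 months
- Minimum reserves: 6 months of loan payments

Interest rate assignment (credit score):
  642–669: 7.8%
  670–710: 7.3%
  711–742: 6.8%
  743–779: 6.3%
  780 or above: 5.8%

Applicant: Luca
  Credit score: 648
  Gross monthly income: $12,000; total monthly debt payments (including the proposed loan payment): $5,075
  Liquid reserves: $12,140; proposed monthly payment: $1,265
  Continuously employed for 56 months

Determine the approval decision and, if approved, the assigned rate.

Credit score 648 ≥ 642 (meets minimum)
Employment 56 ≥ 24 months
Liquid reserves cover 12,140/1,265 = 9.6 months — ≥ 6 required
Debt-to-income = 5,075/12,000 = 42.3% — meets 45% limit
All requirements met. Score 648 falls in the 642–669 tier → 7.8%.

Approved at 7.8%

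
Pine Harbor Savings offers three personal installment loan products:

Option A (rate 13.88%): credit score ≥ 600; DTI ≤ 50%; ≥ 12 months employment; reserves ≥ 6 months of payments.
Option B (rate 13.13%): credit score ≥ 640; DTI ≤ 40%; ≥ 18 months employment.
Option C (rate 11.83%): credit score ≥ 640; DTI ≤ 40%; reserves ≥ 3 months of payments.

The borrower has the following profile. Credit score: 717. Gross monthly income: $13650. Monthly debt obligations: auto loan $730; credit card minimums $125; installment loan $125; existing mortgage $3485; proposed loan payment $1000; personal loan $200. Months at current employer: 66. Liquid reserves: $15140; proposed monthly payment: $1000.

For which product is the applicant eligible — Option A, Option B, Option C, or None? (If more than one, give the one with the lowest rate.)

Total debts = (730 + 125 + 125 + 3,485 + 1,000 + 200) = 5,665; DTI = 5,665/13,650 = 41.5%.
Reserves = 15,140/1,000 = 15.1 months.
Option A: score 717 ≥ 600; DTI 41.5% ≤ 50%; employment 66 ≥ 12 mo; reserves 15.1 ≥ 6 mo → qualifies.
Option B: score 717 ≥ 640; DTI 41.5% > 40%; employment 66 ≥ 18 mo → does not qualify.
Option C: score 717 ≥ 640; DTI 41.5% > 40%; reserves 15.1 ≥ 3 mo → does not qualify.

Option A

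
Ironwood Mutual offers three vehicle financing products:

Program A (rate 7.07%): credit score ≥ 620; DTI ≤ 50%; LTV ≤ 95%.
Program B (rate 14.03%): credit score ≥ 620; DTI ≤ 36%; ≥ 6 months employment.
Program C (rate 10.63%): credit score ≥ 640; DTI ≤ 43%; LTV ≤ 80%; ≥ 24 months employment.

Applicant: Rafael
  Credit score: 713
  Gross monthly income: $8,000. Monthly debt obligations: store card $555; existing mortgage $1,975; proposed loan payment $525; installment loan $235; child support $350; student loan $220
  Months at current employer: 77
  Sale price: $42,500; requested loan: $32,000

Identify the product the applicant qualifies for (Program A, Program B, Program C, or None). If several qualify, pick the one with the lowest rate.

Program A

Total debts = (555 + 1,975 + 525 + 235 + 350 + 220) = 3,860; DTI = 3,860/8,000 = 48.2%.
LTV = 32,000/42,500 = 75.3%.
Program A: score 713 ≥ 620; DTI 48.2% ≤ 50%; LTV 75.3% ≤ 95% → qualifies.
Program B: score 713 ≥ 620; DTI 48.2% > 36%; employment 77 ≥ 6 mo → does not qualify.
Program C: score 713 ≥ 640; DTI 48.2% > 43%; LTV 75.3% ≤ 80%; employment 77 ≥ 24 mo → does not qualify.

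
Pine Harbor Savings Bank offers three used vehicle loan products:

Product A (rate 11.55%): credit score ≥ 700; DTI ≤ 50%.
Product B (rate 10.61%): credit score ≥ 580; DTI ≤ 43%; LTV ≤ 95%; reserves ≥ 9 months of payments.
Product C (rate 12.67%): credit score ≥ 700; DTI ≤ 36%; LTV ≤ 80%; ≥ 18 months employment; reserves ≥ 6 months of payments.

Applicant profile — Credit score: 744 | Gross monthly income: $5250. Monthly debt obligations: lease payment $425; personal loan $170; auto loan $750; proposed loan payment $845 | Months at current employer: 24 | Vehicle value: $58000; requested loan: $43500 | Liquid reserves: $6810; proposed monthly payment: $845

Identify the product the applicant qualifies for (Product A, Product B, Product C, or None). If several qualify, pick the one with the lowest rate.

Total debts = (425 + 170 + 750 + 845) = 2,190; DTI = 2,190/5,250 = 41.7%.
LTV = 43,500/58,000 = 75%.
Reserves = 6,810/845 = 8.1 months.
Product A: score 744 ≥ 700; DTI 41.7% ≤ 50% → qualifies.
Product B: score 744 ≥ 580; DTI 41.7% ≤ 43%; LTV 75% ≤ 95%; reserves 8.1 < 9 mo → does not qualify.
Product C: score 744 ≥ 700; DTI 41.7% > 36%; LTV 75% ≤ 80%; employment 24 ≥ 18 mo; reserves 8.1 ≥ 6 mo → does not qualify.

Product A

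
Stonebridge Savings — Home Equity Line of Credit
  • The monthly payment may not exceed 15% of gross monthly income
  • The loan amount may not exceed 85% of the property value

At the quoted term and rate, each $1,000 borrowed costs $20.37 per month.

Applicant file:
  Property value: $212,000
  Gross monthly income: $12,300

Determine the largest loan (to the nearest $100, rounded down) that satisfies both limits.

Payment cap: 15% × $12,300 = $1,845/month.
At $20.37 per $1,000, that supports 1,845/20.37 × 1,000 ≈ $90,574 → $90,500.
LTV cap: 85% × $212,000 = $180,200 → $180,200.
Binding constraint: payment-to-income.

$90,500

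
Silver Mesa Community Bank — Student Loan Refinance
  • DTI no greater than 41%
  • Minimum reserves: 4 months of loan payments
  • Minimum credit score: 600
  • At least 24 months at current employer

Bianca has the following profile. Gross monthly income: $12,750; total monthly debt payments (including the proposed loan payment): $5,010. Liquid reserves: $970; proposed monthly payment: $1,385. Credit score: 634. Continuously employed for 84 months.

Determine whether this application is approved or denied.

DTI: 5,010 ÷ 12,750 = 39.3%, within the 41% cap
Reserves: 970 ÷ 1,385 = 0.7 months (below 4-month minimum)
Credit score 634 ≥ 600 (meets)
Employment 84 ≥ 24 months
Fails on reserves.

Denied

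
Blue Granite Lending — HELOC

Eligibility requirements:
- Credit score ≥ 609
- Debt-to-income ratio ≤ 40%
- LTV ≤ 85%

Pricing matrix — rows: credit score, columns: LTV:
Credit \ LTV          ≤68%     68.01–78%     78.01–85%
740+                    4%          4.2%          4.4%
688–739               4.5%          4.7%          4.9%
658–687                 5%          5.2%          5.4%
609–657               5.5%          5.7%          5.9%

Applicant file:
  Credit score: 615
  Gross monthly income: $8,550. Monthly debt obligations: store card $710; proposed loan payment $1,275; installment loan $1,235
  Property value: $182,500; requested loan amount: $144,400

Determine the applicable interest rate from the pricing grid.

Credit score 615 ≥ 609; Total monthly debts = (710 + 1,275 + 1,235) = 3,220. DTI: 3,220 ÷ 8,550 = 37.7%, within the 40% cap
LTV = 144,400/182,500 = 79.1% ≤ 85%
Credit 615 → row 609–657; LTV 79.1% → column 78.01–85%. Grid cell → 5.9%.

5.9%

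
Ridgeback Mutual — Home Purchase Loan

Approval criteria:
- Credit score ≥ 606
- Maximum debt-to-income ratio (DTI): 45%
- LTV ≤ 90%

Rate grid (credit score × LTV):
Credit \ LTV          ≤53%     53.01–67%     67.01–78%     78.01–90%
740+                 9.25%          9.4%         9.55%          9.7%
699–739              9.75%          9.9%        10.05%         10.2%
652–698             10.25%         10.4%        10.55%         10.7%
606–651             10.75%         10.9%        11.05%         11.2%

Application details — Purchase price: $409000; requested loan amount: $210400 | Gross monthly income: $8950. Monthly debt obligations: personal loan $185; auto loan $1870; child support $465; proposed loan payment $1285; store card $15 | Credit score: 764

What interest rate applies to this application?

9.25%

Credit score 764 ≥ 606; Total monthly debts = (185 + 1,870 + 465 + 1,285 + 15) = 3,820. DTI = 3,820/8,950 = 42.7% ≤ 45%
Loan-to-value = 210,400/409,000 = 51.4% — pass (90% max)
Row: 764 falls in 740+. Column: 51.4% falls in ≤53%. Rate = 9.25%.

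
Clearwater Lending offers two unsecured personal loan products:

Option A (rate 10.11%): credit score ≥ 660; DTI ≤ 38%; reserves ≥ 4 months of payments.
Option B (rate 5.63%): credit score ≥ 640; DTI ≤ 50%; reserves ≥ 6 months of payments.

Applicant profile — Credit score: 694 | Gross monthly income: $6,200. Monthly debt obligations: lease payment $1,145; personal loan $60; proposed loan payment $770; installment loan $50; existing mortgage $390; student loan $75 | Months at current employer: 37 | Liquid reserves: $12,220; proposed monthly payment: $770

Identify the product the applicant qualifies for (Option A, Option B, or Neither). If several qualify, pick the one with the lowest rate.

Option B

Total debts = (1,145 + 60 + 770 + 50 + 390 + 75) = 2,490; DTI = 2,490/6,200 = 40.2%.
Reserves = 12,220/770 = 15.9 months.
Option A: score 694 ≥ 660; DTI 40.2% > 38%; reserves 15.9 ≥ 4 mo → does not qualify.
Option B: score 694 ≥ 640; DTI 40.2% ≤ 50%; reserves 15.9 ≥ 6 mo → qualifies.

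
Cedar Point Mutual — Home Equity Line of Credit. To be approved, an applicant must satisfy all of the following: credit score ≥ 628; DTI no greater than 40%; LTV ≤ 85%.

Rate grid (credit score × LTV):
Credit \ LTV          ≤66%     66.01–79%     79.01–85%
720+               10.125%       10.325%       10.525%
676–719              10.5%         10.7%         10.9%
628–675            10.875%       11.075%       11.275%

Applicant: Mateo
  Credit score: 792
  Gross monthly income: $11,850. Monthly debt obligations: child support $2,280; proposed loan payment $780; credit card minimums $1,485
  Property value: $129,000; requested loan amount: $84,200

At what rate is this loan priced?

10.125%

Credit score 792 ≥ 628; Total monthly debts = (2,280 + 780 + 1,485) = 4,545. DTI: 4,545 ÷ 11,850 = 38.4%, within the 40% cap
Loan-to-value = 84,200/129,000 = 65.3% — pass (85% max)
Row: 792 falls in 720+. Column: 65.3% falls in ≤66%. Rate = 10.125%.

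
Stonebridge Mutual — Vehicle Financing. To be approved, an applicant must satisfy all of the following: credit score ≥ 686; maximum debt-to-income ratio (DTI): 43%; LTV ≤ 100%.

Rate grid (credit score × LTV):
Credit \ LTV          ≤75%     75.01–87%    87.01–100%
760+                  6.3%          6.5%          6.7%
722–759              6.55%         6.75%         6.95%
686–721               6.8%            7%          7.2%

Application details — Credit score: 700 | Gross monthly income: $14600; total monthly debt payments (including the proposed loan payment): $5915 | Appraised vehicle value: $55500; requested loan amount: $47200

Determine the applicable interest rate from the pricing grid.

Credit score 700 ≥ 686; DTI = 5,915/14,600 = 40.5% ≤ 43%
LTV: 47,200 ÷ 55,500 = 85%, within 100% cap
Credit 700 → row 686–721; LTV 85% → column 75.01–87%. Grid cell → 7%.

7%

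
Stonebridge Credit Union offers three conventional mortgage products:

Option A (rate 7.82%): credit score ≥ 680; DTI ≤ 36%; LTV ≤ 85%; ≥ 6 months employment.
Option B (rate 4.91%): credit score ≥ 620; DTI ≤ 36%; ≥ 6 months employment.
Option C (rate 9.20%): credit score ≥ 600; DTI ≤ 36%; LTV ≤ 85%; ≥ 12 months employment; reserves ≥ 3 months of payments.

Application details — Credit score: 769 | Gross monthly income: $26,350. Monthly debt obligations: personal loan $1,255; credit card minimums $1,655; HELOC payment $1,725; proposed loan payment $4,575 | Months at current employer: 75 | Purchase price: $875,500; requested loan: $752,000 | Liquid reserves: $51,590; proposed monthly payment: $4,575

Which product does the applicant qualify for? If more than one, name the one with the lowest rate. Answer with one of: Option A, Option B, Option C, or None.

Total debts = (1,255 + 1,655 + 1,725 + 4,575) = 9,210; DTI = 9,210/26,350 = 35%.
LTV = 752,000/875,500 = 85.9%.
Reserves = 51,590/4,575 = 11.3 months.
Option A: score 769 ≥ 680; DTI 35% ≤ 36%; LTV 85.9% > 85%; employment 75 ≥ 6 mo → does not qualify.
Option B: score 769 ≥ 620; DTI 35% ≤ 36%; employment 75 ≥ 6 mo → qualifies.
Option C: score 769 ≥ 600; DTI 35% ≤ 36%; LTV 85.9% > 85%; employment 75 ≥ 12 mo; reserves 11.3 ≥ 3 mo → does not qualify.

Option B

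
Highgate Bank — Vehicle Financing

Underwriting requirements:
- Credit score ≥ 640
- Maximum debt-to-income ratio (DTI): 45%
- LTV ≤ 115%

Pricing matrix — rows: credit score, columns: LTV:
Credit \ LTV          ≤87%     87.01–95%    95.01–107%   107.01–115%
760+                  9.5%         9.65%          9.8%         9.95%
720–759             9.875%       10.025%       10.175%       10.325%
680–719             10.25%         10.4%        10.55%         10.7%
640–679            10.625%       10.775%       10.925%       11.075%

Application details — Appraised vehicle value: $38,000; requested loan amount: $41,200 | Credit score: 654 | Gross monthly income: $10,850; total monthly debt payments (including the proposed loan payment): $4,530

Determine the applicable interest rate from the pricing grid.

Credit score 654 ≥ 640; DTI = 4,530/10,850 = 41.8% ≤ 45%
Loan-to-value = 41,200/38,000 = 108.4% — pass (115% max)
Score 654 is in the 640–679 band; LTV 108.4% is in the 107.01–115% band → 11.075%.

11.075%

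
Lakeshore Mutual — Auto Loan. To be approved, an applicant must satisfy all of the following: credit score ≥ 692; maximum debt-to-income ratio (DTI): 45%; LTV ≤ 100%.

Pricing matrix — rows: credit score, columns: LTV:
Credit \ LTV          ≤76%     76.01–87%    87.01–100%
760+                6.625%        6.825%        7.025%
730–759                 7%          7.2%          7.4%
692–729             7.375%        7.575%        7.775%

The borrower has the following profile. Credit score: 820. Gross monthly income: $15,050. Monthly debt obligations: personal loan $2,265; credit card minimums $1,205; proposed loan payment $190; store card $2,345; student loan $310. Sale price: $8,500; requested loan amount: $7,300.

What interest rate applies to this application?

6.825%

Credit score 820 ≥ 692; Total monthly debts = (2,265 + 1,205 + 190 + 2,345 + 310) = 6,315. DTI = 6,315/15,050 = 42% ≤ 45%
Loan-to-value = 7,300/8,500 = 85.9% — pass (100% max)
Credit 820 → row 760+; LTV 85.9% → column 76.01–87%. Grid cell → 6.825%.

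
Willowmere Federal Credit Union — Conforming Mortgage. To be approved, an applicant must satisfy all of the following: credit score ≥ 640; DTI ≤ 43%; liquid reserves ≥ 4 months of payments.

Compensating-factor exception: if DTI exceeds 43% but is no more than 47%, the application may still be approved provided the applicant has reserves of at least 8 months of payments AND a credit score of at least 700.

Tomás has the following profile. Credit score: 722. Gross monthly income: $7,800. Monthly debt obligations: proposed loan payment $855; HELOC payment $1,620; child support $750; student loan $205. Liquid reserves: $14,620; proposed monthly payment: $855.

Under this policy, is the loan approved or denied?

Approved

Credit score 722 ≥ 640 (meets base)
Total debts = (855 + 1,620 + 750 + 205) = 3,430. DTI = 3,430/7,800 = 44% > 43% — standard DTI limit exceeded.
Reserves = 14,620/855 = 17.1 months ≥ 4
DTI 44% is within the 43%–47% exception band; checking compensating factors.
Reserves 17.1 ≥ 8 months; credit score 722 ≥ 700.
Both compensating conditions met → exception applies.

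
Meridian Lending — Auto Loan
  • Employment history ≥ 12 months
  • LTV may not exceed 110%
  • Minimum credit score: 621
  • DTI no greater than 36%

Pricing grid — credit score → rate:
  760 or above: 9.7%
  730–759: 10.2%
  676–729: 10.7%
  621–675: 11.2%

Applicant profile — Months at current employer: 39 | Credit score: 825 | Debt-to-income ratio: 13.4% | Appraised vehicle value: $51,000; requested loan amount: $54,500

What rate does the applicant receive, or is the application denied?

Credit score 825 ≥ 621 (meets minimum)
Employment 39 ≥ 12 months
DTI 13.4% is within the 36% limit
Loan-to-value = 54,500/51,000 = 106.9% — pass (110% max)
All requirements met. Score 825 falls in the 760 or above tier → 9.7%.

Approved at 9.7%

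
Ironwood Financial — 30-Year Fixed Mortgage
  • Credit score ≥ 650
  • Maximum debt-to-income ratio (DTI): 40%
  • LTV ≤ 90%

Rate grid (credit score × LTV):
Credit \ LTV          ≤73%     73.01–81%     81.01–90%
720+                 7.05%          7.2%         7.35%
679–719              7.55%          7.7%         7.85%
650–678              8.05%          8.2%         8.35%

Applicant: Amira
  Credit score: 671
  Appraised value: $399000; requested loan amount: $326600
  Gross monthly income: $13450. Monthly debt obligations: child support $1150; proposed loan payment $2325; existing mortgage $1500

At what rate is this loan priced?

8.35%

Credit score 671 ≥ 650; Total monthly debts = (1,150 + 2,325 + 1,500) = 4,975. Debt-to-income = 4,975/13,450 = 37% — meets 40% limit
LTV: 326,600 ÷ 399,000 = 81.9%, within 90% cap
Row: 671 falls in 650–678. Column: 81.9% falls in 81.01–90%. Rate = 8.35%.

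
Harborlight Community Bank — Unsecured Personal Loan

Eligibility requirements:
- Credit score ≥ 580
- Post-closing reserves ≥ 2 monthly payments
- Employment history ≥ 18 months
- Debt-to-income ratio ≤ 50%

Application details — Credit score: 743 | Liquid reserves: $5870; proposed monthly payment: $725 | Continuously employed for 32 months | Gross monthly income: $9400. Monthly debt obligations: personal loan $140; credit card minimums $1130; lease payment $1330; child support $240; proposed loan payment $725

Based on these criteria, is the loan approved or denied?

Approved

Credit score 743 ≥ 580 (meets)
Reserves: 5,870 ÷ 725 = 8.1 months (meets 2-month minimum)
Employment 32 ≥ 18 months
Total monthly debts = (140 + 1,130 + 1,330 + 240 + 725) = 3,565. DTI = 3,565/9,400 = 37.9% ≤ 50%
All criteria satisfied.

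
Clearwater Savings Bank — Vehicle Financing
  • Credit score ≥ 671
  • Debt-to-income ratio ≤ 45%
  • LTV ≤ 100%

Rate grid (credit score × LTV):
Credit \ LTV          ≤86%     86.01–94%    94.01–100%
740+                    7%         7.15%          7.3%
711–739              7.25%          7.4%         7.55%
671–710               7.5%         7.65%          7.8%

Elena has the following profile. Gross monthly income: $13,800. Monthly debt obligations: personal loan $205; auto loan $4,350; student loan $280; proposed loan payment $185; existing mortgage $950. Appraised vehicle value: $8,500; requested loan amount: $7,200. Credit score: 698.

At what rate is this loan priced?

Credit score 698 ≥ 671; Total monthly debts = (205 + 4,350 + 280 + 185 + 950) = 5,970. DTI: 5,970 ÷ 13,800 = 43.3%, within the 45% cap
LTV: 7,200 ÷ 8,500 = 84.7%, within 100% cap
Score 698 is in the 671–710 band; LTV 84.7% is in the ≤86% band → 7.5%.

7.5%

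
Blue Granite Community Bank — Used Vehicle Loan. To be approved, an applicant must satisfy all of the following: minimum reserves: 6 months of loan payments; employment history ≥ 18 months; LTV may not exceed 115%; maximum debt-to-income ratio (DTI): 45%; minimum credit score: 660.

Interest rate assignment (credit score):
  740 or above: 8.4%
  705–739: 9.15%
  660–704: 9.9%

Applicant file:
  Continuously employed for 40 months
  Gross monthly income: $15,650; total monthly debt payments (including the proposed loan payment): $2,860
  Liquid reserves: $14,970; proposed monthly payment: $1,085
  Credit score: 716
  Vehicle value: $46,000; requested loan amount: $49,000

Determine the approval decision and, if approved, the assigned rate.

Approved at 9.15%

Credit score 716 ≥ 660 (meets minimum)
DTI = 2,860/15,650 = 18.3% ≤ 45%
Employment 40 ≥ 18 months
Reserves: 14,970 ÷ 1,085 = 13.8 months (meets 6-month minimum)
LTV = 49,000/46,000 = 106.5% ≤ 115%
All requirements met. Score 716 falls in the 705–739 tier → 9.15%.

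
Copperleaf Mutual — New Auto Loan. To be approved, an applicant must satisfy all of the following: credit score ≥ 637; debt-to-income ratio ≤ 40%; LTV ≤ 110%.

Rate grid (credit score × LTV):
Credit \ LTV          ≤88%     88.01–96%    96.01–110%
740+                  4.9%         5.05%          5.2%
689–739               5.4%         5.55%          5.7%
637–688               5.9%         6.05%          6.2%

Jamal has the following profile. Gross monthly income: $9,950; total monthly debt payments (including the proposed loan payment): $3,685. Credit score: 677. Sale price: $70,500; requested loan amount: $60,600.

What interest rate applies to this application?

5.9%

Credit score 677 ≥ 637; DTI: 3,685 ÷ 9,950 = 37%, within the 40% cap
Loan-to-value = 60,600/70,500 = 86% — pass (110% max)
Row: 677 falls in 637–688. Column: 86% falls in ≤88%. Rate = 5.9%.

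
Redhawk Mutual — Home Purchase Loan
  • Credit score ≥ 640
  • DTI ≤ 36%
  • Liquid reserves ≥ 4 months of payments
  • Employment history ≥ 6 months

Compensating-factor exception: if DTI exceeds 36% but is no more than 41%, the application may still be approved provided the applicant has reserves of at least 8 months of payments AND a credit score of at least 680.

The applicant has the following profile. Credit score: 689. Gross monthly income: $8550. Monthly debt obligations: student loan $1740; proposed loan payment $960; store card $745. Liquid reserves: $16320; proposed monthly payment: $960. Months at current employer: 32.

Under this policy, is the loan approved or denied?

Approved

Credit score 689 ≥ 640 (meets base)
Total debts = (1,740 + 960 + 745) = 3,445. DTI = 3,445/8,550 = 40.3% > 36% — standard DTI limit exceeded.
Reserves = 16,320/960 = 17.0 months ≥ 4
Employment 32 ≥ 6 months
DTI 40.3% is within the 36%–41% exception band; checking compensating factors.
Reserves 17.0 ≥ 8 months; credit score 689 ≥ 680.
Both compensating conditions met → exception applies.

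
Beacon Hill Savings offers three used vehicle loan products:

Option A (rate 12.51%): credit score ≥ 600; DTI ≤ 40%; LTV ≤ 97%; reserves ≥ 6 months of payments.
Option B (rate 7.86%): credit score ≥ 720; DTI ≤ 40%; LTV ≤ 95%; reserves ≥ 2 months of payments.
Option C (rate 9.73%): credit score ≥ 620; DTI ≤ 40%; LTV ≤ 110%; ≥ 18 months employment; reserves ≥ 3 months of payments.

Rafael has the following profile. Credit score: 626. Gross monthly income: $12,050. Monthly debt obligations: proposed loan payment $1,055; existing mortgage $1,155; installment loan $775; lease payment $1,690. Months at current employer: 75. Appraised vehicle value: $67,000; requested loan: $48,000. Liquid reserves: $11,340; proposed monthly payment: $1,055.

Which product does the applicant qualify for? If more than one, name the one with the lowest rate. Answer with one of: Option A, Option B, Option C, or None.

Option C

Total debts = (1,055 + 1,155 + 775 + 1,690) = 4,675; DTI = 4,675/12,050 = 38.8%.
LTV = 48,000/67,000 = 71.6%.
Reserves = 11,340/1,055 = 10.7 months.
Option A: score 626 ≥ 600; DTI 38.8% ≤ 40%; LTV 71.6% ≤ 97%; reserves 10.7 ≥ 6 mo → qualifies.
Option B: score 626 < 720; DTI 38.8% ≤ 40%; LTV 71.6% ≤ 95%; reserves 10.7 ≥ 2 mo → does not qualify.
Option C: score 626 ≥ 620; DTI 38.8% ≤ 40%; LTV 71.6% ≤ 110%; employment 75 ≥ 18 mo; reserves 10.7 ≥ 3 mo → qualifies.
Qualifying: Option A, Option C. Lowest rate is 9.73% → Option C.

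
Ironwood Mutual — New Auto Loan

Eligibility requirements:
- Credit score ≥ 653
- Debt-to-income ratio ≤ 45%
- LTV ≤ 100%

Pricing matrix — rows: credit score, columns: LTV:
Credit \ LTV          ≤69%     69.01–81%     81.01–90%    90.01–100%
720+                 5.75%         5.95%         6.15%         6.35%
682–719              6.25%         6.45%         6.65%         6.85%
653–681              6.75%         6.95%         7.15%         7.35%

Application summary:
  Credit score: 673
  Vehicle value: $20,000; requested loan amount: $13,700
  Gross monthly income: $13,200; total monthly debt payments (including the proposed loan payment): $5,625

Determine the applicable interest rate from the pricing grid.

6.75%

Credit score 673 ≥ 653; DTI: 5,625 ÷ 13,200 = 42.6%, within the 45% cap
Loan-to-value = 13,700/20,000 = 68.5% — pass (100% max)
Credit 673 → row 653–681; LTV 68.5% → column ≤69%. Grid cell → 6.75%.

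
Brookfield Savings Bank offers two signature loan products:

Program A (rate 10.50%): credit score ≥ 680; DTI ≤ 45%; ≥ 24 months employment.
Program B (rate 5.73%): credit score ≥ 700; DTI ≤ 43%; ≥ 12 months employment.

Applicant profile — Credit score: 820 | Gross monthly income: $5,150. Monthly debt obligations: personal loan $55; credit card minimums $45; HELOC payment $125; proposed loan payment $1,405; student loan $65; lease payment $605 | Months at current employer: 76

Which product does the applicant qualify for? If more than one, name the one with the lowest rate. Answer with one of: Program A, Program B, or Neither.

Program A

Total debts = (55 + 45 + 125 + 1,405 + 65 + 605) = 2,300; DTI = 2,300/5,150 = 44.7%.
Program A: score 820 ≥ 680; DTI 44.7% ≤ 45%; employment 76 ≥ 24 mo → qualifies.
Program B: score 820 ≥ 700; DTI 44.7% > 43%; employment 76 ≥ 12 mo → does not qualify.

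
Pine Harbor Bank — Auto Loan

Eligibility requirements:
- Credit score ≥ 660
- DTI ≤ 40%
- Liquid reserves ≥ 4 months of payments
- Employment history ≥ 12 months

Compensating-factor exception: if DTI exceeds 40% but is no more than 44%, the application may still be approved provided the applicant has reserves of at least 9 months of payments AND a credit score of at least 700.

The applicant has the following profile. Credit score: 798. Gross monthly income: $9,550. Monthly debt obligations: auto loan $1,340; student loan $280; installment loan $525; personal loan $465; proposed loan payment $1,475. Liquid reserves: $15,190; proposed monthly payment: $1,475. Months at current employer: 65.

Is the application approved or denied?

Credit score 798 ≥ 660 (meets base)
Total debts = (1,340 + 280 + 525 + 465 + 1,475) = 4,085. DTI: 4,085 ÷ 9,550 = 42.8%, over the 40% base limit.
Reserves: 15,190 ÷ 1,475 = 10.3 months (meets 4-month minimum)
Employment 65 ≥ 12 months
42.8% falls in the override range (40%–44%), so the compensating-factor test applies.
Reserves 10.3 ≥ 9 months; credit score 798 ≥ 700.
Both compensating conditions met → exception applies.

Approved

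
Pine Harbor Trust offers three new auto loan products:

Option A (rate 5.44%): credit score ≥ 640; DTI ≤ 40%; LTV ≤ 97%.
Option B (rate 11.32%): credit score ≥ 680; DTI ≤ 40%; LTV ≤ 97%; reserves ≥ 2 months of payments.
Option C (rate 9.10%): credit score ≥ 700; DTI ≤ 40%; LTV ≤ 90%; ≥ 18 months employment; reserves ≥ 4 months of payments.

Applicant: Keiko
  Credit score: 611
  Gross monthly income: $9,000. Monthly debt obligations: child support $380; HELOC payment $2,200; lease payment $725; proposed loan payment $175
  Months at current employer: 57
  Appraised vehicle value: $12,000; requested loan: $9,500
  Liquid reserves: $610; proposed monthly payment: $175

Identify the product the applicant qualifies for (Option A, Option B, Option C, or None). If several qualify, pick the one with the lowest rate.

Total debts = (380 + 2,200 + 725 + 175) = 3,480; DTI = 3,480/9,000 = 38.7%.
LTV = 9,500/12,000 = 79.2%.
Reserves = 610/175 = 3.5 months.
Option A: score 611 < 640; DTI 38.7% ≤ 40%; LTV 79.2% ≤ 97% → does not qualify.
Option B: score 611 < 680; DTI 38.7% ≤ 40%; LTV 79.2% ≤ 97%; reserves 3.5 ≥ 2 mo → does not qualify.
Option C: score 611 < 700; DTI 38.7% ≤ 40%; LTV 79.2% ≤ 90%; employment 57 ≥ 18 mo; reserves 3.5 < 4 mo → does not qualify.

None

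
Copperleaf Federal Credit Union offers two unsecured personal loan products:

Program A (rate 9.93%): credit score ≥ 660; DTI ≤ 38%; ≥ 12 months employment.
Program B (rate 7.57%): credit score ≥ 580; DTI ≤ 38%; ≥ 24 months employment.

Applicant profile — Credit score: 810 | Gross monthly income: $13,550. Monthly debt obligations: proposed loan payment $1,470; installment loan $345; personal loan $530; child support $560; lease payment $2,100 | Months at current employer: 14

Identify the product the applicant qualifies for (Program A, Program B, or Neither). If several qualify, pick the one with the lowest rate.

Total debts = (1,470 + 345 + 530 + 560 + 2,100) = 5,005; DTI = 5,005/13,550 = 36.9%.
Program A: score 810 ≥ 660; DTI 36.9% ≤ 38%; employment 14 ≥ 12 mo → qualifies.
Program B: score 810 ≥ 580; DTI 36.9% ≤ 38%; employment 14 < 24 mo → does not qualify.

Program A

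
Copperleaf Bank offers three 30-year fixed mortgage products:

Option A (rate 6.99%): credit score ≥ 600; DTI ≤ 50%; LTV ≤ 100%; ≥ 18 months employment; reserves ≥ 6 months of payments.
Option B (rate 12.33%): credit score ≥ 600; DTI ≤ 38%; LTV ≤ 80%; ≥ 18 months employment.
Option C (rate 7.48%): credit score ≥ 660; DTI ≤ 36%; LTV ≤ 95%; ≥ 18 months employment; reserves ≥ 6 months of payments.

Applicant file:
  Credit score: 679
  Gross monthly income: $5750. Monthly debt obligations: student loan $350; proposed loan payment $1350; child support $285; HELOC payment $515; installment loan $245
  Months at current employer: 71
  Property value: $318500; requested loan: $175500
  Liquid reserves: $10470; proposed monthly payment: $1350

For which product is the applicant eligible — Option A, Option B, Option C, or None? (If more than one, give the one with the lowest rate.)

Option A

Total debts = (350 + 1,350 + 285 + 515 + 245) = 2,745; DTI = 2,745/5,750 = 47.7%.
LTV = 175,500/318,500 = 55.1%.
Reserves = 10,470/1,350 = 7.8 months.
Option A: score 679 ≥ 600; DTI 47.7% ≤ 50%; LTV 55.1% ≤ 100%; employment 71 ≥ 18 mo; reserves 7.8 ≥ 6 mo → qualifies.
Option B: score 679 ≥ 600; DTI 47.7% > 38%; LTV 55.1% ≤ 80%; employment 71 ≥ 18 mo → does not qualify.
Option C: score 679 ≥ 660; DTI 47.7% > 36%; LTV 55.1% ≤ 95%; employment 71 ≥ 18 mo; reserves 7.8 ≥ 6 mo → does not qualify.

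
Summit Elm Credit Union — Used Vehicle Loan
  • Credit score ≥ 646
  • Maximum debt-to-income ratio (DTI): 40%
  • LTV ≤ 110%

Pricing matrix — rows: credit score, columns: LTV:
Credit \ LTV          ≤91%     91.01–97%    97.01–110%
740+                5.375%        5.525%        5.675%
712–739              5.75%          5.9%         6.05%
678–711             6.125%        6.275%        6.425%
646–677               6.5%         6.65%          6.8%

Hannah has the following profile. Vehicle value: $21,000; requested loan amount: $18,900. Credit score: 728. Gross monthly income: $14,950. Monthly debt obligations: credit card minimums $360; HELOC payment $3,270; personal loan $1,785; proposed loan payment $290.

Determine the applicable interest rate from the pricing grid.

5.75%

Credit score 728 ≥ 646; Total monthly debts = (360 + 3,270 + 1,785 + 290) = 5,705. Debt-to-income = 5,705/14,950 = 38.2% — meets 40% limit
Loan-to-value = 18,900/21,000 = 90% — pass (110% max)
Row: 728 falls in 712–739. Column: 90% falls in ≤91%. Rate = 5.75%.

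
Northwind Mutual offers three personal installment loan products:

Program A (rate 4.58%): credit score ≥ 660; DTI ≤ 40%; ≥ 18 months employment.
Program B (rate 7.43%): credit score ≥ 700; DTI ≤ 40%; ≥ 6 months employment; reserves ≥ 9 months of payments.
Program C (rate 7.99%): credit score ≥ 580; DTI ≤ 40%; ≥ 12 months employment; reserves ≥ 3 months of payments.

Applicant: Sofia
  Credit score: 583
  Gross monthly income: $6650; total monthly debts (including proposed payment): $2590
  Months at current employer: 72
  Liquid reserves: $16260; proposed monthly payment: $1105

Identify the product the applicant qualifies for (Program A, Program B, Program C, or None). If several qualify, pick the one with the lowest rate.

DTI = 2,590/6,650 = 38.9%.
Reserves = 16,260/1,105 = 14.7 months.
Program A: score 583 < 660; DTI 38.9% ≤ 40%; employment 72 ≥ 18 mo → does not qualify.
Program B: score 583 < 700; DTI 38.9% ≤ 40%; employment 72 ≥ 6 mo; reserves 14.7 ≥ 9 mo → does not qualify.
Program C: score 583 ≥ 580; DTI 38.9% ≤ 40%; employment 72 ≥ 12 mo; reserves 14.7 ≥ 3 mo → qualifies.

Program C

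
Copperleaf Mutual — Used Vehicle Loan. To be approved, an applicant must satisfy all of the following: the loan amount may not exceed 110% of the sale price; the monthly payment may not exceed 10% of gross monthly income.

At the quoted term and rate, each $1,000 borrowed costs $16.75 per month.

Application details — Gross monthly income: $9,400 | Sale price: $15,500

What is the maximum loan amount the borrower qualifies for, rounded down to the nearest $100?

Payment cap: 10% × $9,400 = $940/month.
At $16.75 per $1,000, that supports 940/16.75 × 1,000 ≈ $56,119 → $56,100.
LTV cap: 110% × $15,500 = $17,050 → $17,000.
Binding constraint: loan-to-value.

$17,000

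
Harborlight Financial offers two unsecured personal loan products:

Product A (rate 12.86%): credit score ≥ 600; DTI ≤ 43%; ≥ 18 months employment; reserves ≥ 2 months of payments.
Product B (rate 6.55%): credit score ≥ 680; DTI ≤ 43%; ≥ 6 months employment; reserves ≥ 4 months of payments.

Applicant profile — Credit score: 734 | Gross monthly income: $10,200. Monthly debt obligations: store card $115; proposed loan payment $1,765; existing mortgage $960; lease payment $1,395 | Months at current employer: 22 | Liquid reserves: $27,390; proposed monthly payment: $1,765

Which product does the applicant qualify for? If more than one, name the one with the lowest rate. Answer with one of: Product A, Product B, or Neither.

Total debts = (115 + 1,765 + 960 + 1,395) = 4,235; DTI = 4,235/10,200 = 41.5%.
Reserves = 27,390/1,765 = 15.5 months.
Product A: score 734 ≥ 600; DTI 41.5% ≤ 43%; employment 22 ≥ 18 mo; reserves 15.5 ≥ 2 mo → qualifies.
Product B: score 734 ≥ 680; DTI 41.5% ≤ 43%; employment 22 ≥ 6 mo; reserves 15.5 ≥ 4 mo → qualifies.
Qualifying: Product A, Product B. Lowest rate is 6.55% → Product B.

Product B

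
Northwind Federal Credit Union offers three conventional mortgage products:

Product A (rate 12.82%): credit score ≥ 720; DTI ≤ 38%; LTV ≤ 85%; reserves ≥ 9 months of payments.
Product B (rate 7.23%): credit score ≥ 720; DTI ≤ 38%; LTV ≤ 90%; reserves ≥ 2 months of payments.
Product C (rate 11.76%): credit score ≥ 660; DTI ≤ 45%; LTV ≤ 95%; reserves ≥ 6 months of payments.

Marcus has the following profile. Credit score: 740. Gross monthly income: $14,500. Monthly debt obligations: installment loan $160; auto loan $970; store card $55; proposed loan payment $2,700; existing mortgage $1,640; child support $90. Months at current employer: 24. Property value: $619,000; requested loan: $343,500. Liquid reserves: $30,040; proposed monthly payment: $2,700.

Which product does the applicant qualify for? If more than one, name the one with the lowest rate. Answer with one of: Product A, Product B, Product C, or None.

Product C

Total debts = (160 + 970 + 55 + 2,700 + 1,640 + 90) = 5,615; DTI = 5,615/14,500 = 38.7%.
LTV = 343,500/619,000 = 55.5%.
Reserves = 30,040/2,700 = 11.1 months.
Product A: score 740 ≥ 720; DTI 38.7% > 38%; LTV 55.5% ≤ 85%; reserves 11.1 ≥ 9 mo → does not qualify.
Product B: score 740 ≥ 720; DTI 38.7% > 38%; LTV 55.5% ≤ 90%; reserves 11.1 ≥ 2 mo → does not qualify.
Product C: score 740 ≥ 660; DTI 38.7% ≤ 45%; LTV 55.5% ≤ 95%; reserves 11.1 ≥ 6 mo → qualifies.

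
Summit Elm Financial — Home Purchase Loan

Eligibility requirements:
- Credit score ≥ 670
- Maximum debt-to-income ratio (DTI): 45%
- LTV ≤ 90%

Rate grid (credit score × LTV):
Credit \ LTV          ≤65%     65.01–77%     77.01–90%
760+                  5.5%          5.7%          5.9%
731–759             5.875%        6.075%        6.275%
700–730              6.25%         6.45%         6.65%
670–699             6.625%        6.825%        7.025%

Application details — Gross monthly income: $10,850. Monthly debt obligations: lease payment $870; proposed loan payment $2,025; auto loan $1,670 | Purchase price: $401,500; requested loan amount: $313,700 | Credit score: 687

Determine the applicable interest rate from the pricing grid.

7.025%

Credit score 687 ≥ 670; Total monthly debts = (870 + 2,025 + 1,670) = 4,565. Debt-to-income = 4,565/10,850 = 42.1% — meets 45% limit
Loan-to-value = 313,700/401,500 = 78.1% — pass (90% max)
Row: 687 falls in 670–699. Column: 78.1% falls in 77.01–90%. Rate = 7.025%.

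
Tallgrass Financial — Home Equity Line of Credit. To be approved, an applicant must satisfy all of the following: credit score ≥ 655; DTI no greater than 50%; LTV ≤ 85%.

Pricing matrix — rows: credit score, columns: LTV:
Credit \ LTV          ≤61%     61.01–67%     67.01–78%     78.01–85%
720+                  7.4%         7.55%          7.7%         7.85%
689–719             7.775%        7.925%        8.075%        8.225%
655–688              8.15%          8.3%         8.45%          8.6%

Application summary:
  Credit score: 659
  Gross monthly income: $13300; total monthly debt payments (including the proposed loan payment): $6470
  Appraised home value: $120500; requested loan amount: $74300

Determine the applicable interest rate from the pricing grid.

8.3%

Credit score 659 ≥ 655; DTI: 6,470 ÷ 13,300 = 48.6%, within the 50% cap
Loan-to-value = 74,300/120,500 = 61.7% — pass (85% max)
Credit 659 → row 655–688; LTV 61.7% → column 61.01–67%. Grid cell → 8.3%.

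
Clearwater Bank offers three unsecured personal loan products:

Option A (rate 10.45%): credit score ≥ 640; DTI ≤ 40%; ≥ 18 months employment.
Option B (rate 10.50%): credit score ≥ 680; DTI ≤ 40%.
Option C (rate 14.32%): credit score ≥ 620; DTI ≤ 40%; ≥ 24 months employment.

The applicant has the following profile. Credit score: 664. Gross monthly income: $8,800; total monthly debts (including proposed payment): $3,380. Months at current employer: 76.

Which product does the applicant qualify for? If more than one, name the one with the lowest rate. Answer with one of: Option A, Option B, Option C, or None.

DTI = 3,380/8,800 = 38.4%.
Option A: score 664 ≥ 640; DTI 38.4% ≤ 40%; employment 76 ≥ 18 mo → qualifies.
Option B: score 664 < 680; DTI 38.4% ≤ 40% → does not qualify.
Option C: score 664 ≥ 620; DTI 38.4% ≤ 40%; employment 76 ≥ 24 mo → qualifies.
Qualifying: Option A, Option C. Lowest rate is 10.45% → Option A.

Option A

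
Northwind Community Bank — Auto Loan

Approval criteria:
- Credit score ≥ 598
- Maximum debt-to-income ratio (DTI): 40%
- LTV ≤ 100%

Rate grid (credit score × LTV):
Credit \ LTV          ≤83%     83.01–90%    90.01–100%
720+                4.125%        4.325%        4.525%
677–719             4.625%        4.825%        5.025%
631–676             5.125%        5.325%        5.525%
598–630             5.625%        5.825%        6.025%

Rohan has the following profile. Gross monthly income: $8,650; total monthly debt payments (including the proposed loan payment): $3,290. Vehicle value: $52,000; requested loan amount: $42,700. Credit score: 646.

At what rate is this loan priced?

5.125%

Credit score 646 ≥ 598; Debt-to-income = 3,290/8,650 = 38% — meets 40% limit
LTV: 42,700 ÷ 52,000 = 82.1%, within 100% cap
Credit 646 → row 631–676; LTV 82.1% → column ≤83%. Grid cell → 5.125%.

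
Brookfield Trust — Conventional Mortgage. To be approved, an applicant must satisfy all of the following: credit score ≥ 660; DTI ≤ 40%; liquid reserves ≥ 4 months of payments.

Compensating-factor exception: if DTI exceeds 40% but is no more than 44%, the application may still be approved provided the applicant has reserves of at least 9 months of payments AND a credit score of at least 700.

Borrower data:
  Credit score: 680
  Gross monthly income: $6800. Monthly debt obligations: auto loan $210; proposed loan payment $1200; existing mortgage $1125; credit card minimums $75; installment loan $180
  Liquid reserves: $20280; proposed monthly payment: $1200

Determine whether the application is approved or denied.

Denied

Credit score 680 ≥ 660 (meets base)
Total debts = (210 + 1,200 + 1,125 + 75 + 180) = 2,790. DTI = 2,790/6,800 = 41% > 40% — standard DTI limit exceeded.
Liquid reserves cover 20,280/1,200 = 16.9 months — ≥ 4 required
41% falls in the override range (40%–44%), so the compensating-factor test applies.
Reserves 16.9 ≥ 9 months; credit score 680 < 700.
Override conditions not both satisfied; exception does not apply.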